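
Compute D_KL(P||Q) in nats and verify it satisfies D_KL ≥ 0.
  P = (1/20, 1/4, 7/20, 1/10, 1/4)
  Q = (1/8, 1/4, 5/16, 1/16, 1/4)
0.0409 nats

KL divergence satisfies the Gibbs inequality: D_KL(P||Q) ≥ 0 for all distributions P, Q.

D_KL(P||Q) = Σ p(x) log(p(x)/q(x))
Term by term:
  x=0: 1/20 × log_e[(1/20)/(1/8)] = -0.0458
  x=1: 1/4 × log_e[(1/4)/(1/4)] = 0.0000
  x=2: 7/20 × log_e[(7/20)/(5/16)] = 0.0397
  x=3: 1/10 × log_e[(1/10)/(1/16)] = 0.0470
  x=4: 1/4 × log_e[(1/4)/(1/4)] = 0.0000
D_KL(P||Q) = 0.0409 nats

D_KL(P||Q) = 0.0409 ≥ 0 ✓

This non-negativity is a fundamental property: relative entropy cannot be negative because it measures how different Q is from P.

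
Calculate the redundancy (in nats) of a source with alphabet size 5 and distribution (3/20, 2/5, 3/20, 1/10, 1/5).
0.1216 nats

Redundancy measures how far a source is from maximum entropy:
R = H_max - H(X)

Maximum entropy for 5 symbols: H_max = log_e(5) = 1.6094 nats
Actual entropy: H(X) = 1.4878 nats
Redundancy: R = 1.6094 - 1.4878 = 0.1216 nats

This redundancy represents potential for compression: the source could be compressed by 0.1216 nats per symbol.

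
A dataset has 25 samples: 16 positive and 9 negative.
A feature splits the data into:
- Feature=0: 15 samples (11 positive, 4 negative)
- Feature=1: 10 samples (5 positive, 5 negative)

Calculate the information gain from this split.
0.0407 bits

Information Gain = H(Y) - H(Y|Feature)

Before split:
P(positive) = 16/25 = 0.6400
H(Y) = 0.9427 bits

After split:
Feature=0: H = 0.8366 bits (weight = 15/25)
Feature=1: H = 1.0000 bits (weight = 10/25)
H(Y|Feature) = (15/25)×0.8366 + (10/25)×1.0000 = 0.9020 bits

Information Gain = 0.9427 - 0.9020 = 0.0407 bits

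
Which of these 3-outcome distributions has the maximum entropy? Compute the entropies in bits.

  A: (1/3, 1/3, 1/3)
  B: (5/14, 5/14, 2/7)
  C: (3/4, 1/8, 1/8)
A

For a discrete distribution over n outcomes, entropy is maximized by the uniform distribution.

Computing entropies:
H(A) = 1.5850 bits
H(B) = 1.5774 bits
H(C) = 1.0613 bits

The uniform distribution (where all probabilities equal 1/3) achieves the maximum entropy of log_2(3) = 1.5850 bits.

Distribution A has the highest entropy.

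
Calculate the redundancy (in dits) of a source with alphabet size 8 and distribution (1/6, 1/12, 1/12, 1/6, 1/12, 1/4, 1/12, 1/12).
0.0435 dits

Redundancy measures how far a source is from maximum entropy:
R = H_max - H(X)

Maximum entropy for 8 symbols: H_max = log_10(8) = 0.9031 dits
Actual entropy: H(X) = 0.8596 dits
Redundancy: R = 0.9031 - 0.8596 = 0.0435 dits

This redundancy represents potential for compression: the source could be compressed by 0.0435 dits per symbol.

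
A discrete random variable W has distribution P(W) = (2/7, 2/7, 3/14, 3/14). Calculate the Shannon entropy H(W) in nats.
1.3761 nats

Shannon entropy is H(X) = -Σ p(x) log p(x).

For P = (2/7, 2/7, 3/14, 3/14):
H = -2/7 × log_e(2/7) -2/7 × log_e(2/7) -3/14 × log_e(3/14) -3/14 × log_e(3/14)
H = 1.3761 nats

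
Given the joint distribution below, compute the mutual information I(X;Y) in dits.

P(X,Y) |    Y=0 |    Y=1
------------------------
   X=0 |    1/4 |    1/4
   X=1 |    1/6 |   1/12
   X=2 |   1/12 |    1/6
0.0123 dits

Mutual information: I(X;Y) = H(X) + H(Y) - H(X,Y)

Marginals:
P(X) = (1/2, 1/4, 1/4), H(X) = 0.4515 dits
P(Y) = (1/2, 1/2), H(Y) = 0.3010 dits

Joint entropy: H(X,Y) = 0.7403 dits

I(X;Y) = 0.4515 + 0.3010 - 0.7403 = 0.0123 dits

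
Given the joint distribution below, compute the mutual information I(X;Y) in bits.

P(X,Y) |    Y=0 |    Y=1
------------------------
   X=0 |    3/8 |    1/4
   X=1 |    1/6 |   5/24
0.0165 bits

Mutual information: I(X;Y) = H(X) + H(Y) - H(X,Y)

Marginals:
P(X) = (5/8, 3/8), H(X) = 0.9544 bits
P(Y) = (13/24, 11/24), H(Y) = 0.9950 bits

Joint entropy: H(X,Y) = 1.9329 bits

I(X;Y) = 0.9544 + 0.9950 - 1.9329 = 0.0165 bits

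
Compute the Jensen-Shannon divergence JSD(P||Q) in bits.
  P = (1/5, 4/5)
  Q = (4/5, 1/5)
0.2781 bits

Jensen-Shannon divergence is:
JSD(P||Q) = 0.5 × D_KL(P||M) + 0.5 × D_KL(Q||M)
where M = 0.5 × (P + Q) is the mixture distribution.

M = 0.5 × (1/5, 4/5) + 0.5 × (4/5, 1/5) = (1/2, 1/2)

D_KL(P||M) = 0.2781 bits
D_KL(Q||M) = 0.2781 bits

JSD(P||Q) = 0.5 × 0.2781 + 0.5 × 0.2781 = 0.2781 bits

Unlike KL divergence, JSD is symmetric and bounded: 0 ≤ JSD ≤ log(2).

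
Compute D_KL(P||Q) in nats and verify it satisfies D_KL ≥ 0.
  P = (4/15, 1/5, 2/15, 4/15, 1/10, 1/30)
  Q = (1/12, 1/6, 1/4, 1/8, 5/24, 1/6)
0.3378 nats

KL divergence satisfies the Gibbs inequality: D_KL(P||Q) ≥ 0 for all distributions P, Q.

D_KL(P||Q) = Σ p(x) log(p(x)/q(x))
Term by term:
  x=0: 4/15 × log_e[(4/15)/(1/12)] = 0.3102
  x=1: 1/5 × log_e[(1/5)/(1/6)] = 0.0365
  x=2: 2/15 × log_e[(2/15)/(1/4)] = -0.0838
  x=3: 4/15 × log_e[(4/15)/(1/8)] = 0.2020
  x=4: 1/10 × log_e[(1/10)/(5/24)] = -0.0734
  x=5: 1/30 × log_e[(1/30)/(1/6)] = -0.0536
D_KL(P||Q) = 0.3378 nats

D_KL(P||Q) = 0.3378 ≥ 0 ✓

This non-negativity is a fundamental property: relative entropy cannot be negative because it measures how different Q is from P.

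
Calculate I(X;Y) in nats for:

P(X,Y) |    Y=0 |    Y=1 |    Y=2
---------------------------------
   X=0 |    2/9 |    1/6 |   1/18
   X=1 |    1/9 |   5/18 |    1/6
0.0558 nats

Mutual information: I(X;Y) = H(X) + H(Y) - H(X,Y)

Marginals:
P(X) = (4/9, 5/9), H(X) = 0.6870 nats
P(Y) = (1/3, 4/9, 2/9), H(Y) = 1.0609 nats

Joint entropy: H(X,Y) = 1.6920 nats

I(X;Y) = 0.6870 + 1.0609 - 1.6920 = 0.0558 nats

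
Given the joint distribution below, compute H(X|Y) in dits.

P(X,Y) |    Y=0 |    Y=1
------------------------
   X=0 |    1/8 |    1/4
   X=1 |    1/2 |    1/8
0.2395 dits

Using the chain rule: H(X|Y) = H(X,Y) - H(Y)

First, compute H(X,Y) = 0.5268 dits

Marginal P(Y) = (5/8, 3/8)
H(Y) = 0.2873 dits

H(X|Y) = H(X,Y) - H(Y) = 0.5268 - 0.2873 = 0.2395 dits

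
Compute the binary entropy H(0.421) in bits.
0.9819 bits

The binary entropy function is:
H(p) = -p log(p) - (1-p) log(1-p)

H(0.421) = -0.421 × log_2(0.421) - 0.579 × log_2(0.579)
H(0.421) = 0.9819 bits

Note: Binary entropy is maximized at p=0.5 (H=1 bit) and minimized at p=0 or p=1 (H=0).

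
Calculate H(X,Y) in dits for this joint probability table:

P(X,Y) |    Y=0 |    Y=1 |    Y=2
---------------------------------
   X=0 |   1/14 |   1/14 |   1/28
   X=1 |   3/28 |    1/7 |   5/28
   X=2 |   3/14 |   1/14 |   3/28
0.9028 dits

Joint entropy is H(X,Y) = -Σ_{x,y} p(x,y) log p(x,y).

Summing over all non-zero entries:
H(X,Y) = -[1/14·log_10(1/14) + 1/14·log_10(1/14) + 1/28·log_10(1/28) + 3/28·log_10(3/28) + 1/7·log_10(1/7) + 5/28·log_10(5/28) + 3/14·log_10(3/14) + 1/14·log_10(1/14) + 3/28·log_10(3/28)]
H(X,Y) = 0.9028 dits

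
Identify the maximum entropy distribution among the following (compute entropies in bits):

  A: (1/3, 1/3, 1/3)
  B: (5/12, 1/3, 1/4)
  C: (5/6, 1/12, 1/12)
A

For a discrete distribution over n outcomes, entropy is maximized by the uniform distribution.

Computing entropies:
H(A) = 1.5850 bits
H(B) = 1.5546 bits
H(C) = 0.8167 bits

The uniform distribution (where all probabilities equal 1/3) achieves the maximum entropy of log_2(3) = 1.5850 bits.

Distribution A has the highest entropy.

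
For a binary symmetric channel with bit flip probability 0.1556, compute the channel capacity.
0.3763 bits

For a binary symmetric channel (BSC) with error probability p:
Capacity C = 1 - H(p) bits per symbol

where H(p) = -p log₂(p) - (1-p) log₂(1-p) is the binary entropy function.

H(0.1556) = 0.6237 bits
C = 1 - 0.6237 = 0.3763 bits per symbol

This means we can reliably transmit up to 0.3763 bits of information per channel use.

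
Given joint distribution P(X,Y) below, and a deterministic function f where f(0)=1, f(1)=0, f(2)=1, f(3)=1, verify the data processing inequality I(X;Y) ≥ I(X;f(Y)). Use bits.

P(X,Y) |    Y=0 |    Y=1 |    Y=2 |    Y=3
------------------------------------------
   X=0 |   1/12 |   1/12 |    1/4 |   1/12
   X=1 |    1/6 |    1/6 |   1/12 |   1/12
I(X;Y) = 0.1038, I(X;f(Y)) = 0.0271, inequality holds: 0.1038 ≥ 0.0271

Data Processing Inequality: For any Markov chain X → Y → Z, we have I(X;Y) ≥ I(X;Z).

Here Z = f(Y) is a deterministic function of Y, forming X → Y → Z.

Original I(X;Y) = 0.1038 bits

After applying f:
P(X,Z) where Z=f(Y):
- P(X,Z=0) = P(X,Y=1)
- P(X,Z=1) = P(X,Y=0) + P(X,Y=2) + P(X,Y=3)

I(X;Z) = I(X;f(Y)) = 0.0271 bits

Verification: 0.1038 ≥ 0.0271 ✓

Information cannot be created by processing; the function f can only lose information about X.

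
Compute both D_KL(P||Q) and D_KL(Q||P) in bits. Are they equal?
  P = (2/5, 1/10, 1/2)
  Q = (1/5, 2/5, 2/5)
D_KL(P||Q) = 0.3610, D_KL(Q||P) = 0.4712

KL divergence is not symmetric: D_KL(P||Q) ≠ D_KL(Q||P) in general.

D_KL(P||Q) = 0.3610 bits
D_KL(Q||P) = 0.4712 bits

No, they are not equal!

This asymmetry is why KL divergence is not a true distance metric.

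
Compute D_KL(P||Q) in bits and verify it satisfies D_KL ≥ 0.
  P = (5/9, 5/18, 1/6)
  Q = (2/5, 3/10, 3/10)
0.0911 bits

KL divergence satisfies the Gibbs inequality: D_KL(P||Q) ≥ 0 for all distributions P, Q.

D_KL(P||Q) = Σ p(x) log(p(x)/q(x))
Term by term:
  x=0: 5/9 × log_2[(5/9)/(2/5)] = 0.2633
  x=1: 5/18 × log_2[(5/18)/(3/10)] = -0.0308
  x=2: 1/6 × log_2[(1/6)/(3/10)] = -0.1413
D_KL(P||Q) = 0.0911 bits

D_KL(P||Q) = 0.0911 ≥ 0 ✓

This non-negativity is a fundamental property: relative entropy cannot be negative because it measures how different Q is from P.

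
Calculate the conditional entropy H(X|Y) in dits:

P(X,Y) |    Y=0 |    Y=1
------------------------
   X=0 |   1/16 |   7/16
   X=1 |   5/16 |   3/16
0.2392 dits

Using the chain rule: H(X|Y) = H(X,Y) - H(Y)

First, compute H(X,Y) = 0.5265 dits

Marginal P(Y) = (3/8, 5/8)
H(Y) = 0.2873 dits

H(X|Y) = H(X,Y) - H(Y) = 0.5265 - 0.2873 = 0.2392 dits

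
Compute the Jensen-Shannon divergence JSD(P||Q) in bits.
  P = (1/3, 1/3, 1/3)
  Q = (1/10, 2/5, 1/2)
0.0621 bits

Jensen-Shannon divergence is:
JSD(P||Q) = 0.5 × D_KL(P||M) + 0.5 × D_KL(Q||M)
where M = 0.5 × (P + Q) is the mixture distribution.

M = 0.5 × (1/3, 1/3, 1/3) + 0.5 × (1/10, 2/5, 1/2) = (0.216667, 11/30, 5/12)

D_KL(P||M) = 0.0540 bits
D_KL(Q||M) = 0.0702 bits

JSD(P||Q) = 0.5 × 0.0540 + 0.5 × 0.0702 = 0.0621 bits

Unlike KL divergence, JSD is symmetric and bounded: 0 ≤ JSD ≤ log(2).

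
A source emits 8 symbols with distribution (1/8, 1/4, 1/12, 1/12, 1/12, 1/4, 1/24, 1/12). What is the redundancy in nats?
0.1656 nats

Redundancy measures how far a source is from maximum entropy:
R = H_max - H(X)

Maximum entropy for 8 symbols: H_max = log_e(8) = 2.0794 nats
Actual entropy: H(X) = 1.9138 nats
Redundancy: R = 2.0794 - 1.9138 = 0.1656 nats

This redundancy represents potential for compression: the source could be compressed by 0.1656 nats per symbol.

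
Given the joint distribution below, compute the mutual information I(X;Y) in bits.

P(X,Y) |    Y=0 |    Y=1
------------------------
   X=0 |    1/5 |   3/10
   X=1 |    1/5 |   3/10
0.0000 bits

Mutual information: I(X;Y) = H(X) + H(Y) - H(X,Y)

Marginals:
P(X) = (1/2, 1/2), H(X) = 1.0000 bits
P(Y) = (2/5, 3/5), H(Y) = 0.9710 bits

Joint entropy: H(X,Y) = 1.9710 bits

I(X;Y) = 1.0000 + 0.9710 - 1.9710 = 0.0000 bits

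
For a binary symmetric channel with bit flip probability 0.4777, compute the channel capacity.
0.0014 bits

For a binary symmetric channel (BSC) with error probability p:
Capacity C = 1 - H(p) bits per symbol

where H(p) = -p log₂(p) - (1-p) log₂(1-p) is the binary entropy function.

H(0.4777) = 0.9986 bits
C = 1 - 0.9986 = 0.0014 bits per symbol

This means we can reliably transmit up to 0.0014 bits of information per channel use.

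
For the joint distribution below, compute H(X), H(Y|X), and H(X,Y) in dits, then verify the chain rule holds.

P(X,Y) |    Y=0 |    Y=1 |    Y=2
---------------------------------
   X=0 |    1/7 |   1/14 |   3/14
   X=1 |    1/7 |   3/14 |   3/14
H(X,Y) = 0.7534, H(X) = 0.2966, H(Y|X) = 0.4568 (all in dits)

Chain rule: H(X,Y) = H(X) + H(Y|X)

Left side — joint entropy directly:
H(X,Y) = -Σ p(x,y) log p(x,y) = 0.7534 dits

Right side — compute H(Y|X) from the conditional distributions:
P(X) = (3/7, 4/7), so H(X) = 0.2966 dits
H(Y|X) = Σ_x P(X=x) · H(Y|X=x):
  P(Y|X=0) = (1/3, 1/6, 1/2), H(Y|X=0) = 0.4392, weight P(X=0) = 3/7
  P(Y|X=1) = (1/4, 3/8, 3/8), H(Y|X=1) = 0.4700, weight P(X=1) = 4/7
H(Y|X) = 0.4568 dits

H(X) + H(Y|X) = 0.2966 + 0.4568 = 0.7534 dits

Both sides equal 0.7534 dits. ✓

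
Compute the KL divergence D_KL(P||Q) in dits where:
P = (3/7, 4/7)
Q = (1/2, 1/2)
0.0044 dits

KL divergence: D_KL(P||Q) = Σ p(x) log(p(x)/q(x))

Computing term by term:
  x=0: 3/7 × log_10[(3/7)/(1/2)] = 3/7 × -0.0669 = -0.0287
  x=1: 4/7 × log_10[(4/7)/(1/2)] = 4/7 × 0.0580 = 0.0331

D_KL(P||Q) = 0.0044 dits

Note: KL divergence is always non-negative and equals 0 iff P = Q.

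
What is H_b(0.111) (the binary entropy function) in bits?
0.5029 bits

The binary entropy function is:
H(p) = -p log(p) - (1-p) log(1-p)

H(0.111) = -0.111 × log_2(0.111) - 0.889 × log_2(0.889)
H(0.111) = 0.5029 bits

Note: Binary entropy is maximized at p=0.5 (H=1 bit) and minimized at p=0 or p=1 (H=0).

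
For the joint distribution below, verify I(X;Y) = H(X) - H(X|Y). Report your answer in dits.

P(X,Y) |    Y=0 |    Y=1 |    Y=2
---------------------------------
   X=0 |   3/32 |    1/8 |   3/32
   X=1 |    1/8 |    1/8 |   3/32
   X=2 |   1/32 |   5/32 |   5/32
I(X;Y) = 0.0188 dits

Mutual information has multiple equivalent forms:
- I(X;Y) = H(X) - H(X|Y)
- I(X;Y) = H(Y) - H(Y|X)
- I(X;Y) = H(X) + H(Y) - H(X,Y)

Computing all quantities:
H(X) = 0.4767, H(Y) = 0.4689, H(X,Y) = 0.9268
H(X|Y) = 0.4579, H(Y|X) = 0.4501

Verification:
H(X) - H(X|Y) = 0.4767 - 0.4579 = 0.0188
H(Y) - H(Y|X) = 0.4689 - 0.4501 = 0.0188
H(X) + H(Y) - H(X,Y) = 0.4767 + 0.4689 - 0.9268 = 0.0188

All forms give I(X;Y) = 0.0188 dits. ✓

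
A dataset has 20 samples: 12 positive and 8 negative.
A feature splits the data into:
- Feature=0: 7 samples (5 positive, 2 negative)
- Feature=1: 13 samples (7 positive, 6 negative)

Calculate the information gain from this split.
0.0216 bits

Information Gain = H(Y) - H(Y|Feature)

Before split:
P(positive) = 12/20 = 0.6000
H(Y) = 0.9710 bits

After split:
Feature=0: H = 0.8631 bits (weight = 7/20)
Feature=1: H = 0.9957 bits (weight = 13/20)
H(Y|Feature) = (7/20)×0.8631 + (13/20)×0.9957 = 0.9493 bits

Information Gain = 0.9710 - 0.9493 = 0.0216 bits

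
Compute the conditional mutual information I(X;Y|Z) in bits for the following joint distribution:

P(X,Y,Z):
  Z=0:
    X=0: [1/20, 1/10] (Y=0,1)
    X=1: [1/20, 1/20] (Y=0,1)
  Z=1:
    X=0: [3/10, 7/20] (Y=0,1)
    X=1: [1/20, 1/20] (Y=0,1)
0.0054 bits

Conditional mutual information: I(X;Y|Z) = H(X|Z) + H(Y|Z) - H(X,Y|Z)

H(Z) = 0.8113
H(X,Z) = 1.4789 → H(X|Z) = 0.6676
H(Y,Z) = 1.8016 → H(Y|Z) = 0.9903
H(X,Y,Z) = 2.4639 → H(X,Y|Z) = 1.6526

I(X;Y|Z) = 0.6676 + 0.9903 - 1.6526 = 0.0054 bits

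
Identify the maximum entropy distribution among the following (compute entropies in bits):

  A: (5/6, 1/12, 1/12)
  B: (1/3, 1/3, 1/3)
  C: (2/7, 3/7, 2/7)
B

For a discrete distribution over n outcomes, entropy is maximized by the uniform distribution.

Computing entropies:
H(A) = 0.8167 bits
H(B) = 1.5850 bits
H(C) = 1.5567 bits

The uniform distribution (where all probabilities equal 1/3) achieves the maximum entropy of log_2(3) = 1.5850 bits.

Distribution B has the highest entropy.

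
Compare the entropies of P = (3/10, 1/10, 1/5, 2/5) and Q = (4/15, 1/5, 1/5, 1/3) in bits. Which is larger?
Q

Computing entropies in bits:
H(P) = 1.8464
H(Q) = 1.9656

Distribution Q has higher entropy.

Intuition: The distribution closer to uniform (more spread out) has higher entropy.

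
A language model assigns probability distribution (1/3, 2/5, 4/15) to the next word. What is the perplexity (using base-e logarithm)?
2.9600

Perplexity is e^H (or exp(H) for natural log).

First, H = -Σ p log p = 1.0852 nats
Perplexity = e^1.0852 = 2.9600

Interpretation: The model's uncertainty is equivalent to choosing uniformly among 3.0 options.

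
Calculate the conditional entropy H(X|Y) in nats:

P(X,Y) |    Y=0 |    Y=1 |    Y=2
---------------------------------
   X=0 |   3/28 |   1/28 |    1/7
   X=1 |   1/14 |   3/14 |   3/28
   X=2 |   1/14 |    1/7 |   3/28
1.0187 nats

Using the chain rule: H(X|Y) = H(X,Y) - H(Y)

First, compute H(X,Y) = 2.1000 nats

Marginal P(Y) = (1/4, 11/28, 5/14)
H(Y) = 1.0813 nats

H(X|Y) = H(X,Y) - H(Y) = 2.1000 - 1.0813 = 1.0187 nats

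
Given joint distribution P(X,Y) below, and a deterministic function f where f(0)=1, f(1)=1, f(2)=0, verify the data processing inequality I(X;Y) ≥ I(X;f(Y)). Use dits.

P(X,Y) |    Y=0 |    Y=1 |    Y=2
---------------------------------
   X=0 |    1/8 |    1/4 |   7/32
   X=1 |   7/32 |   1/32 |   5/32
I(X;Y) = 0.0423, I(X;f(Y)) = 0.0001, inequality holds: 0.0423 ≥ 0.0001

Data Processing Inequality: For any Markov chain X → Y → Z, we have I(X;Y) ≥ I(X;Z).

Here Z = f(Y) is a deterministic function of Y, forming X → Y → Z.

Original I(X;Y) = 0.0423 dits

After applying f:
P(X,Z) where Z=f(Y):
- P(X,Z=0) = P(X,Y=2)
- P(X,Z=1) = P(X,Y=0) + P(X,Y=1)

I(X;Z) = I(X;f(Y)) = 0.0001 dits

Verification: 0.0423 ≥ 0.0001 ✓

Information cannot be created by processing; the function f can only lose information about X.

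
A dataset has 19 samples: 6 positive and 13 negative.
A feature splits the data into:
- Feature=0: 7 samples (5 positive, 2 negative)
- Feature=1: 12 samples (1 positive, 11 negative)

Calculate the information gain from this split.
0.3204 bits

Information Gain = H(Y) - H(Y|Feature)

Before split:
P(positive) = 6/19 = 0.3158
H(Y) = 0.8997 bits

After split:
Feature=0: H = 0.8631 bits (weight = 7/19)
Feature=1: H = 0.4138 bits (weight = 12/19)
H(Y|Feature) = (7/19)×0.8631 + (12/19)×0.4138 = 0.5793 bits

Information Gain = 0.8997 - 0.5793 = 0.3204 bits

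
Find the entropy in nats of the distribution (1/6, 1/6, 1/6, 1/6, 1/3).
1.5607 nats

Shannon entropy is H(X) = -Σ p(x) log p(x).

For P = (1/6, 1/6, 1/6, 1/6, 1/3):
H = -1/6 × log_e(1/6) -1/6 × log_e(1/6) -1/6 × log_e(1/6) -1/6 × log_e(1/6) -1/3 × log_e(1/3)
H = 1.5607 nats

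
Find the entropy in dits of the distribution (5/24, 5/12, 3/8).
0.4601 dits

Shannon entropy is H(X) = -Σ p(x) log p(x).

For P = (5/24, 5/12, 3/8):
H = -5/24 × log_10(5/24) -5/12 × log_10(5/12) -3/8 × log_10(3/8)
H = 0.4601 dits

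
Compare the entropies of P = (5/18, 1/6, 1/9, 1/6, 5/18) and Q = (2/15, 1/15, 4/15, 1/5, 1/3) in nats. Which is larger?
P

Computing entropies in nats:
H(P) = 1.5530
H(Q) = 1.4898

Distribution P has higher entropy.

Intuition: The distribution closer to uniform (more spread out) has higher entropy.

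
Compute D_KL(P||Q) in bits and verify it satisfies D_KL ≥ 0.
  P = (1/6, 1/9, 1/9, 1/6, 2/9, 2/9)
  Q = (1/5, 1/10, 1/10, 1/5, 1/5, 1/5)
0.0137 bits

KL divergence satisfies the Gibbs inequality: D_KL(P||Q) ≥ 0 for all distributions P, Q.

D_KL(P||Q) = Σ p(x) log(p(x)/q(x))
Term by term:
  x=0: 1/6 × log_2[(1/6)/(1/5)] = -0.0438
  x=1: 1/9 × log_2[(1/9)/(1/10)] = 0.0169
  x=2: 1/9 × log_2[(1/9)/(1/10)] = 0.0169
  x=3: 1/6 × log_2[(1/6)/(1/5)] = -0.0438
  x=4: 2/9 × log_2[(2/9)/(1/5)] = 0.0338
  x=5: 2/9 × log_2[(2/9)/(1/5)] = 0.0338
D_KL(P||Q) = 0.0137 bits

D_KL(P||Q) = 0.0137 ≥ 0 ✓

This non-negativity is a fundamental property: relative entropy cannot be negative because it measures how different Q is from P.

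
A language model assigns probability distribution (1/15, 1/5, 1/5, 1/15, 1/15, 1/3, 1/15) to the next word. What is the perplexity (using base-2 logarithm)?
5.6527

Perplexity is 2^H (or exp(H) for natural log).

First, H = -Σ p log p = 2.4989 bits
Perplexity = 2^2.4989 = 5.6527

Interpretation: The model's uncertainty is equivalent to choosing uniformly among 5.7 options.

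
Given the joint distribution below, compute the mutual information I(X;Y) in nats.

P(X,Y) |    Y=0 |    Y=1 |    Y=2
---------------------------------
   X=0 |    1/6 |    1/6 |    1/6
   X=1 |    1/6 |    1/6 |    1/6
0.0000 nats

Mutual information: I(X;Y) = H(X) + H(Y) - H(X,Y)

Marginals:
P(X) = (1/2, 1/2), H(X) = 0.6931 nats
P(Y) = (1/3, 1/3, 1/3), H(Y) = 1.0986 nats

Joint entropy: H(X,Y) = 1.7918 nats

I(X;Y) = 0.6931 + 1.0986 - 1.7918 = 0.0000 nats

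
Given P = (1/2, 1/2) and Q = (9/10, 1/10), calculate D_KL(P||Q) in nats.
0.5108 nats

KL divergence: D_KL(P||Q) = Σ p(x) log(p(x)/q(x))

Computing term by term:
  x=0: 1/2 × log_e[(1/2)/(9/10)] = 1/2 × -0.5878 = -0.2939
  x=1: 1/2 × log_e[(1/2)/(1/10)] = 1/2 × 1.6094 = 0.8047

D_KL(P||Q) = 0.5108 nats

Note: KL divergence is always non-negative and equals 0 iff P = Q.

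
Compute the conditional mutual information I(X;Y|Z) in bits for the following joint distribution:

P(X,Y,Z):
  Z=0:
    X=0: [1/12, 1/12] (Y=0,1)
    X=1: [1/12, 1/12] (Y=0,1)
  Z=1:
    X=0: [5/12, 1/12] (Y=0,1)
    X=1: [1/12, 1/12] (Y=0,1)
0.0492 bits

Conditional mutual information: I(X;Y|Z) = H(X|Z) + H(Y|Z) - H(X,Y|Z)

H(Z) = 0.9183
H(X,Z) = 1.7925 → H(X|Z) = 0.8742
H(Y,Z) = 1.7925 → H(Y|Z) = 0.8742
H(X,Y,Z) = 2.6175 → H(X,Y|Z) = 1.6992

I(X;Y|Z) = 0.8742 + 0.8742 - 1.6992 = 0.0492 bits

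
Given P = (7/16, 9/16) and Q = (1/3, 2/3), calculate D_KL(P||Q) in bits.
0.0338 bits

KL divergence: D_KL(P||Q) = Σ p(x) log(p(x)/q(x))

Computing term by term:
  x=0: 7/16 × log_2[(7/16)/(1/3)] = 7/16 × 0.3923 = 0.1716
  x=1: 9/16 × log_2[(9/16)/(2/3)] = 9/16 × -0.2451 = -0.1379

D_KL(P||Q) = 0.0338 bits

Note: KL divergence is always non-negative and equals 0 iff P = Q.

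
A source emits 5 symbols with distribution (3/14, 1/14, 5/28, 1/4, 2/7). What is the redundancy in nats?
0.0787 nats

Redundancy measures how far a source is from maximum entropy:
R = H_max - H(X)

Maximum entropy for 5 symbols: H_max = log_e(5) = 1.6094 nats
Actual entropy: H(X) = 1.5307 nats
Redundancy: R = 1.6094 - 1.5307 = 0.0787 nats

This redundancy represents potential for compression: the source could be compressed by 0.0787 nats per symbol.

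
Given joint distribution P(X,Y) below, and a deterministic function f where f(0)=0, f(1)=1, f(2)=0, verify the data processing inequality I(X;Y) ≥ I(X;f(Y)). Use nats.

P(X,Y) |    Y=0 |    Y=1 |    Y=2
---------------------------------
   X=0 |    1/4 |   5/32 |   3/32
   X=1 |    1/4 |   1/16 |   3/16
I(X;Y) = 0.0367, I(X;f(Y)) = 0.0264, inequality holds: 0.0367 ≥ 0.0264

Data Processing Inequality: For any Markov chain X → Y → Z, we have I(X;Y) ≥ I(X;Z).

Here Z = f(Y) is a deterministic function of Y, forming X → Y → Z.

Original I(X;Y) = 0.0367 nats

After applying f:
P(X,Z) where Z=f(Y):
- P(X,Z=0) = P(X,Y=0) + P(X,Y=2)
- P(X,Z=1) = P(X,Y=1)

I(X;Z) = I(X;f(Y)) = 0.0264 nats

Verification: 0.0367 ≥ 0.0264 ✓

Information cannot be created by processing; the function f can only lose information about X.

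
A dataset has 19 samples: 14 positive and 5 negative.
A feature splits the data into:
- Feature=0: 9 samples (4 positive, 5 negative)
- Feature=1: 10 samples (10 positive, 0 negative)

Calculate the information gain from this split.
0.3620 bits

Information Gain = H(Y) - H(Y|Feature)

Before split:
P(positive) = 14/19 = 0.7368
H(Y) = 0.8315 bits

After split:
Feature=0: H = 0.9911 bits (weight = 9/19)
Feature=1: H = 0.0000 bits (weight = 10/19)
H(Y|Feature) = (9/19)×0.9911 + (10/19)×0.0000 = 0.4695 bits

Information Gain = 0.8315 - 0.4695 = 0.3620 bits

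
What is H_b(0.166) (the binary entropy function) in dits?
0.1952 dits

The binary entropy function is:
H(p) = -p log(p) - (1-p) log(1-p)

H(0.166) = -0.166 × log_10(0.166) - 0.834 × log_10(0.834)
H(0.166) = 0.1952 dits

Note: Binary entropy is maximized at p=0.5 (H=1 bit) and minimized at p=0 or p=1 (H=0).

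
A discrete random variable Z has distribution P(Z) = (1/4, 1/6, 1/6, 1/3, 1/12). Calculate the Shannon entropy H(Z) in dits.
0.6589 dits

Shannon entropy is H(X) = -Σ p(x) log p(x).

For P = (1/4, 1/6, 1/6, 1/3, 1/12):
H = -1/4 × log_10(1/4) -1/6 × log_10(1/6) -1/6 × log_10(1/6) -1/3 × log_10(1/3) -1/12 × log_10(1/12)
H = 0.6589 dits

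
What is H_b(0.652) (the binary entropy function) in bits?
0.9323 bits

The binary entropy function is:
H(p) = -p log(p) - (1-p) log(1-p)

H(0.652) = -0.652 × log_2(0.652) - 0.348 × log_2(0.348)
H(0.652) = 0.9323 bits

Note: Binary entropy is maximized at p=0.5 (H=1 bit) and minimized at p=0 or p=1 (H=0).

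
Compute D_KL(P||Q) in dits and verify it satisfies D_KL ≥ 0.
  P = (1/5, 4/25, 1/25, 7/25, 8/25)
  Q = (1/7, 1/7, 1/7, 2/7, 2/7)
0.0283 dits

KL divergence satisfies the Gibbs inequality: D_KL(P||Q) ≥ 0 for all distributions P, Q.

D_KL(P||Q) = Σ p(x) log(p(x)/q(x))
Term by term:
  x=0: 1/5 × log_10[(1/5)/(1/7)] = 0.0292
  x=1: 4/25 × log_10[(4/25)/(1/7)] = 0.0079
  x=2: 1/25 × log_10[(1/25)/(1/7)] = -0.0221
  x=3: 7/25 × log_10[(7/25)/(2/7)] = -0.0025
  x=4: 8/25 × log_10[(8/25)/(2/7)] = 0.0157
D_KL(P||Q) = 0.0283 dits

D_KL(P||Q) = 0.0283 ≥ 0 ✓

This non-negativity is a fundamental property: relative entropy cannot be negative because it measures how different Q is from P.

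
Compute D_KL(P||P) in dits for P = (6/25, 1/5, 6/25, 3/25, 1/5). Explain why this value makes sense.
0.0000 dits

KL divergence satisfies the Gibbs inequality: D_KL(P||Q) ≥ 0 for all distributions P, Q.

D_KL(P||Q) = Σ p(x) log(p(x)/q(x))
Each term is p(x) × log_10(p(x)/p(x)) = p(x) × log_10(1) = 0, so the sum is 0.
D_KL(P||Q) = 0.0000 dits

When P = Q, the KL divergence is exactly 0, as there is no 'divergence' between identical distributions.

This non-negativity is a fundamental property: relative entropy cannot be negative because it measures how different Q is from P.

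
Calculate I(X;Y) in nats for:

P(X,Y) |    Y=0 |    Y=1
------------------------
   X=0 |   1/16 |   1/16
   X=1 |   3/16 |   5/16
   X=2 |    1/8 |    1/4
0.0054 nats

Mutual information: I(X;Y) = H(X) + H(Y) - H(X,Y)

Marginals:
P(X) = (1/8, 1/2, 3/8), H(X) = 0.9743 nats
P(Y) = (3/8, 5/8), H(Y) = 0.6616 nats

Joint entropy: H(X,Y) = 1.6304 nats

I(X;Y) = 0.9743 + 0.6616 - 1.6304 = 0.0054 nats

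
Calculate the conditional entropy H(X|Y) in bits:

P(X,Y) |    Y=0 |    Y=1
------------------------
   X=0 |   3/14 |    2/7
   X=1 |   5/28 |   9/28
0.9961 bits

Using the chain rule: H(X|Y) = H(X,Y) - H(Y)

First, compute H(X,Y) = 1.9628 bits

Marginal P(Y) = (11/28, 17/28)
H(Y) = 0.9666 bits

H(X|Y) = H(X,Y) - H(Y) = 1.9628 - 0.9666 = 0.9961 bits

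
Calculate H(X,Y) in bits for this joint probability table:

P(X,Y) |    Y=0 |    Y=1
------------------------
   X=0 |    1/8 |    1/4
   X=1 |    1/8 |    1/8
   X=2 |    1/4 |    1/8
2.5000 bits

Joint entropy is H(X,Y) = -Σ_{x,y} p(x,y) log p(x,y).

Summing over all non-zero entries:
H(X,Y) = -[1/8·log_2(1/8) + 1/4·log_2(1/4) + 1/8·log_2(1/8) + 1/8·log_2(1/8) + 1/4·log_2(1/4) + 1/8·log_2(1/8)]
H(X,Y) = 2.5000 bits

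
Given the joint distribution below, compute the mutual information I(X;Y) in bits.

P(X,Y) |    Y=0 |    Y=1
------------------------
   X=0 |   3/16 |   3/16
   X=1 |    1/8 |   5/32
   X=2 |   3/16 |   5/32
0.0046 bits

Mutual information: I(X;Y) = H(X) + H(Y) - H(X,Y)

Marginals:
P(X) = (3/8, 9/32, 11/32), H(X) = 1.5749 bits
P(Y) = (1/2, 1/2), H(Y) = 1.0000 bits

Joint entropy: H(X,Y) = 2.5704 bits

I(X;Y) = 1.5749 + 1.0000 - 2.5704 = 0.0046 bits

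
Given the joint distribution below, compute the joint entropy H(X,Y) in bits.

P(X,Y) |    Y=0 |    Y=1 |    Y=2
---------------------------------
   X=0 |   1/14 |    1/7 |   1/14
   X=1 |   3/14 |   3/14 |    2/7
2.4138 bits

Joint entropy is H(X,Y) = -Σ_{x,y} p(x,y) log p(x,y).

Summing over all non-zero entries:
H(X,Y) = -[1/14·log_2(1/14) + 1/7·log_2(1/7) + 1/14·log_2(1/14) + 3/14·log_2(3/14) + 3/14·log_2(3/14) + 2/7·log_2(2/7)]
H(X,Y) = 2.4138 bits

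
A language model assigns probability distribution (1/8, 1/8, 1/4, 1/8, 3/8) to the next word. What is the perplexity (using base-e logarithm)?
4.4557

Perplexity is e^H (or exp(H) for natural log).

First, H = -Σ p log p = 1.4942 nats
Perplexity = e^1.4942 = 4.4557

Interpretation: The model's uncertainty is equivalent to choosing uniformly among 4.5 options.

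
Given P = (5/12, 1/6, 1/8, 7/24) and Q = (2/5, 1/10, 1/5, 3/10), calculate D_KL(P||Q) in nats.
0.0352 nats

KL divergence: D_KL(P||Q) = Σ p(x) log(p(x)/q(x))

Computing term by term:
  x=0: 5/12 × log_e[(5/12)/(2/5)] = 5/12 × 0.0408 = 0.0170
  x=1: 1/6 × log_e[(1/6)/(1/10)] = 1/6 × 0.5108 = 0.0851
  x=2: 1/8 × log_e[(1/8)/(1/5)] = 1/8 × -0.4700 = -0.0588
  x=3: 7/24 × log_e[(7/24)/(3/10)] = 7/24 × -0.0282 = -0.0082

D_KL(P||Q) = 0.0352 nats

Note: KL divergence is always non-negative and equals 0 iff P = Q.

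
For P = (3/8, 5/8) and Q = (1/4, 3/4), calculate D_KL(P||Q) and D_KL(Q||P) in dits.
D_KL(P||Q) = 0.0165, D_KL(Q||P) = 0.0154

KL divergence is not symmetric: D_KL(P||Q) ≠ D_KL(Q||P) in general.

D_KL(P||Q) = 0.0165 dits
D_KL(Q||P) = 0.0154 dits

No, they are not equal!

This asymmetry is why KL divergence is not a true distance metric.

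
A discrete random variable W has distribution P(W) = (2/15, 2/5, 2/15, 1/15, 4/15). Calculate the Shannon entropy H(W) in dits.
0.6240 dits

Shannon entropy is H(X) = -Σ p(x) log p(x).

For P = (2/15, 2/5, 2/15, 1/15, 4/15):
H = -2/15 × log_10(2/15) -2/5 × log_10(2/5) -2/15 × log_10(2/15) -1/15 × log_10(1/15) -4/15 × log_10(4/15)
H = 0.6240 dits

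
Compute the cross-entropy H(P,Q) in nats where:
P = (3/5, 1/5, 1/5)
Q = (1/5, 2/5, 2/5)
1.3322 nats

Cross-entropy: H(P,Q) = -Σ p(x) log q(x)

Alternatively: H(P,Q) = H(P) + D_KL(P||Q)
H(P) = 0.9503 nats
D_KL(P||Q) = 0.3819 nats

H(P,Q) = 0.9503 + 0.3819 = 1.3322 nats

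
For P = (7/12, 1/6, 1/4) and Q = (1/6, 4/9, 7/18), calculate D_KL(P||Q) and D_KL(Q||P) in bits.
D_KL(P||Q) = 0.6591, D_KL(Q||P) = 0.5756

KL divergence is not symmetric: D_KL(P||Q) ≠ D_KL(Q||P) in general.

D_KL(P||Q) = 0.6591 bits
D_KL(Q||P) = 0.5756 bits

No, they are not equal!

This asymmetry is why KL divergence is not a true distance metric.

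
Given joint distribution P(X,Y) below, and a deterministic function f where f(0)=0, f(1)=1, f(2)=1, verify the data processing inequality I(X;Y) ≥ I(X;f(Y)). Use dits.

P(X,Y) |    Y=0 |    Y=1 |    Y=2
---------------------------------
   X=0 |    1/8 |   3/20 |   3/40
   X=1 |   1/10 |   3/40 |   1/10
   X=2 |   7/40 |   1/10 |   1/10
I(X;Y) = 0.0078, I(X;f(Y)) = 0.0024, inequality holds: 0.0078 ≥ 0.0024

Data Processing Inequality: For any Markov chain X → Y → Z, we have I(X;Y) ≥ I(X;Z).

Here Z = f(Y) is a deterministic function of Y, forming X → Y → Z.

Original I(X;Y) = 0.0078 dits

After applying f:
P(X,Z) where Z=f(Y):
- P(X,Z=0) = P(X,Y=0)
- P(X,Z=1) = P(X,Y=1) + P(X,Y=2)

I(X;Z) = I(X;f(Y)) = 0.0024 dits

Verification: 0.0078 ≥ 0.0024 ✓

Information cannot be created by processing; the function f can only lose information about X.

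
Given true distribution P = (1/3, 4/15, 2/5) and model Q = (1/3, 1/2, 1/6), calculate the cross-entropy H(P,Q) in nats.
1.2677 nats

Cross-entropy: H(P,Q) = -Σ p(x) log q(x)

Alternatively: H(P,Q) = H(P) + D_KL(P||Q)
H(P) = 1.0852 nats
D_KL(P||Q) = 0.1826 nats

H(P,Q) = 1.0852 + 0.1826 = 1.2677 nats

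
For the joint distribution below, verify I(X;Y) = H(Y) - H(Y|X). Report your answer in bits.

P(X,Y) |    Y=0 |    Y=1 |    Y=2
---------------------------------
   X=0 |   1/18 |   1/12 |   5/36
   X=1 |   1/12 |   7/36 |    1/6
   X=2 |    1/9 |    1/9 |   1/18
I(X;Y) = 0.0562 bits

Mutual information has multiple equivalent forms:
- I(X;Y) = H(X) - H(X|Y)
- I(X;Y) = H(Y) - H(Y|X)
- I(X;Y) = H(X) + H(Y) - H(X,Y)

Computing all quantities:
H(X) = 1.5466, H(Y) = 1.5605, H(X,Y) = 3.0510
H(X|Y) = 1.4905, H(Y|X) = 1.5044

Verification:
H(X) - H(X|Y) = 1.5466 - 1.4905 = 0.0562
H(Y) - H(Y|X) = 1.5605 - 1.5044 = 0.0562
H(X) + H(Y) - H(X,Y) = 1.5466 + 1.5605 - 3.0510 = 0.0562

All forms give I(X;Y) = 0.0562 bits. ✓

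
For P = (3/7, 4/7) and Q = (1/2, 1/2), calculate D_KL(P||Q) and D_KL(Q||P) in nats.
D_KL(P||Q) = 0.0102, D_KL(Q||P) = 0.0103

KL divergence is not symmetric: D_KL(P||Q) ≠ D_KL(Q||P) in general.

D_KL(P||Q) = 0.0102 nats
D_KL(Q||P) = 0.0103 nats

No, they are not equal!

This asymmetry is why KL divergence is not a true distance metric.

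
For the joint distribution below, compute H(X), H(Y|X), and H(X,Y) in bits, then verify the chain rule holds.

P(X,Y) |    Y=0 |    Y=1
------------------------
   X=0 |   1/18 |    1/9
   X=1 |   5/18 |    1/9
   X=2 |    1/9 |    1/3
H(X,Y) = 2.3300, H(X) = 1.4807, H(Y|X) = 0.8493 (all in bits)

Chain rule: H(X,Y) = H(X) + H(Y|X)

Left side — joint entropy directly:
H(X,Y) = -Σ p(x,y) log p(x,y) = 2.3300 bits

Right side — compute H(Y|X) from the conditional distributions:
P(X) = (1/6, 7/18, 4/9), so H(X) = 1.4807 bits
H(Y|X) = Σ_x P(X=x) · H(Y|X=x):
  P(Y|X=0) = (1/3, 2/3), H(Y|X=0) = 0.9183, weight P(X=0) = 1/6
  P(Y|X=1) = (5/7, 2/7), H(Y|X=1) = 0.8631, weight P(X=1) = 7/18
  P(Y|X=2) = (1/4, 3/4), H(Y|X=2) = 0.8113, weight P(X=2) = 4/9
H(Y|X) = 0.8493 bits

H(X) + H(Y|X) = 1.4807 + 0.8493 = 2.3300 bits

Both sides equal 2.3300 bits. ✓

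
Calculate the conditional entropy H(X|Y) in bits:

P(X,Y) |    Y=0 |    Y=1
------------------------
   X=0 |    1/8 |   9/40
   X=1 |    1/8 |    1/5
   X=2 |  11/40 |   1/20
1.4287 bits

Using the chain rule: H(X|Y) = H(X,Y) - H(Y)

First, compute H(X,Y) = 2.4269 bits

Marginal P(Y) = (21/40, 19/40)
H(Y) = 0.9982 bits

H(X|Y) = H(X,Y) - H(Y) = 2.4269 - 0.9982 = 1.4287 bits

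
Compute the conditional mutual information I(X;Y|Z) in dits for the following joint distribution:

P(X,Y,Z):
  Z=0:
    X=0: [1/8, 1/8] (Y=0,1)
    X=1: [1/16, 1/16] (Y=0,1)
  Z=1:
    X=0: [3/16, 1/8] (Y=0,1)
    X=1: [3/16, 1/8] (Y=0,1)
0.0000 dits

Conditional mutual information: I(X;Y|Z) = H(X|Z) + H(Y|Z) - H(X,Y|Z)

H(Z) = 0.2873
H(X,Z) = 0.5791 → H(X|Z) = 0.2918
H(Y,Z) = 0.5829 → H(Y|Z) = 0.2956
H(X,Y,Z) = 0.8747 → H(X,Y|Z) = 0.5874

I(X;Y|Z) = 0.2918 + 0.2956 - 0.5874 = 0.0000 dits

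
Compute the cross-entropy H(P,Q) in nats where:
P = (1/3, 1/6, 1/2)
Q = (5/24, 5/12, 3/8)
1.1592 nats

Cross-entropy: H(P,Q) = -Σ p(x) log q(x)

Alternatively: H(P,Q) = H(P) + D_KL(P||Q)
H(P) = 1.0114 nats
D_KL(P||Q) = 0.1478 nats

H(P,Q) = 1.0114 + 0.1478 = 1.1592 nats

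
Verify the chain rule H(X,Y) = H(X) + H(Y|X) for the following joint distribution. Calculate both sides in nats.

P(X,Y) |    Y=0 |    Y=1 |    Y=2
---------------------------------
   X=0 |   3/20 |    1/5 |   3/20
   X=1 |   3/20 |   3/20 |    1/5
H(X,Y) = 1.7820, H(X) = 0.6931, H(Y|X) = 1.0889 (all in nats)

Chain rule: H(X,Y) = H(X) + H(Y|X)

Left side — joint entropy directly:
H(X,Y) = -Σ p(x,y) log p(x,y) = 1.7820 nats

Right side — compute H(Y|X) from the conditional distributions:
P(X) = (1/2, 1/2), so H(X) = 0.6931 nats
H(Y|X) = Σ_x P(X=x) · H(Y|X=x):
  P(Y|X=0) = (3/10, 2/5, 3/10), H(Y|X=0) = 1.0889, weight P(X=0) = 1/2
  P(Y|X=1) = (3/10, 3/10, 2/5), H(Y|X=1) = 1.0889, weight P(X=1) = 1/2
H(Y|X) = 1.0889 nats

H(X) + H(Y|X) = 0.6931 + 1.0889 = 1.7820 nats

Both sides equal 1.7820 nats. ✓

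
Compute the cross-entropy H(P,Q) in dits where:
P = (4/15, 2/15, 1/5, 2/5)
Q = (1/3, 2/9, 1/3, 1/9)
0.6914 dits

Cross-entropy: H(P,Q) = -Σ p(x) log q(x)

Alternatively: H(P,Q) = H(P) + D_KL(P||Q)
H(P) = 0.5687 dits
D_KL(P||Q) = 0.1227 dits

H(P,Q) = 0.5687 + 0.1227 = 0.6914 dits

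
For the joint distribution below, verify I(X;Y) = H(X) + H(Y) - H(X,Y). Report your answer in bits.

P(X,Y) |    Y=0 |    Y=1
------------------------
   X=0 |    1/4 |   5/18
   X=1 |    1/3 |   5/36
I(X;Y) = 0.0404 bits

Mutual information has multiple equivalent forms:
- I(X;Y) = H(X) - H(X|Y)
- I(X;Y) = H(Y) - H(Y|X)
- I(X;Y) = H(X) + H(Y) - H(X,Y)

Computing all quantities:
H(X) = 0.9978, H(Y) = 0.9799, H(X,Y) = 1.9372
H(X|Y) = 0.9573, H(Y|X) = 0.9394

Verification:
H(X) - H(X|Y) = 0.9978 - 0.9573 = 0.0404
H(Y) - H(Y|X) = 0.9799 - 0.9394 = 0.0404
H(X) + H(Y) - H(X,Y) = 0.9978 + 0.9799 - 1.9372 = 0.0404

All forms give I(X;Y) = 0.0404 bits. ✓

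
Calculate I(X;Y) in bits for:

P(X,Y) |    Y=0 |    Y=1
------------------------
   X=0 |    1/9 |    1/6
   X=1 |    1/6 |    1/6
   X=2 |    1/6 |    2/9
0.0049 bits

Mutual information: I(X;Y) = H(X) + H(Y) - H(X,Y)

Marginals:
P(X) = (5/18, 1/3, 7/18), H(X) = 1.5715 bits
P(Y) = (4/9, 5/9), H(Y) = 0.9911 bits

Joint entropy: H(X,Y) = 2.5577 bits

I(X;Y) = 1.5715 + 0.9911 - 2.5577 = 0.0049 bits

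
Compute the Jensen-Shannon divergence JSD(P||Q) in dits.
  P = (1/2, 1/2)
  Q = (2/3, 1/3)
0.0062 dits

Jensen-Shannon divergence is:
JSD(P||Q) = 0.5 × D_KL(P||M) + 0.5 × D_KL(Q||M)
where M = 0.5 × (P + Q) is the mixture distribution.

M = 0.5 × (1/2, 1/2) + 0.5 × (2/3, 1/3) = (7/12, 5/12)

D_KL(P||M) = 0.0061 dits
D_KL(Q||M) = 0.0064 dits

JSD(P||Q) = 0.5 × 0.0061 + 0.5 × 0.0064 = 0.0062 dits

Unlike KL divergence, JSD is symmetric and bounded: 0 ≤ JSD ≤ log(2).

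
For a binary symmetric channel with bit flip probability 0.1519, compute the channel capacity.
0.3854 bits

For a binary symmetric channel (BSC) with error probability p:
Capacity C = 1 - H(p) bits per symbol

where H(p) = -p log₂(p) - (1-p) log₂(1-p) is the binary entropy function.

H(0.1519) = 0.6146 bits
C = 1 - 0.6146 = 0.3854 bits per symbol

This means we can reliably transmit up to 0.3854 bits of information per channel use.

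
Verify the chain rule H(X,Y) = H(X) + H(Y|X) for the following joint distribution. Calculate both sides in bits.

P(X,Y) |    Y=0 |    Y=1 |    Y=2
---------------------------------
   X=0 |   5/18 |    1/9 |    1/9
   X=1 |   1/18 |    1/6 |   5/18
H(X,Y) = 2.3936, H(X) = 1.0000, H(Y|X) = 1.3936 (all in bits)

Chain rule: H(X,Y) = H(X) + H(Y|X)

Left side — joint entropy directly:
H(X,Y) = -Σ p(x,y) log p(x,y) = 2.3936 bits

Right side — compute H(Y|X) from the conditional distributions:
P(X) = (1/2, 1/2), so H(X) = 1.0000 bits
H(Y|X) = Σ_x P(X=x) · H(Y|X=x):
  P(Y|X=0) = (5/9, 2/9, 2/9), H(Y|X=0) = 1.4355, weight P(X=0) = 1/2
  P(Y|X=1) = (1/9, 1/3, 5/9), H(Y|X=1) = 1.3516, weight P(X=1) = 1/2
H(Y|X) = 1.3936 bits

H(X) + H(Y|X) = 1.0000 + 1.3936 = 2.3936 bits

Both sides equal 2.3936 bits. ✓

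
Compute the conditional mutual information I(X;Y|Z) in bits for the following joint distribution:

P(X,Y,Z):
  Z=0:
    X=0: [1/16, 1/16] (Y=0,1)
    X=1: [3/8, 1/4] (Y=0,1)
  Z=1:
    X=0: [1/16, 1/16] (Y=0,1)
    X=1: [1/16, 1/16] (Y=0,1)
0.0031 bits

Conditional mutual information: I(X;Y|Z) = H(X|Z) + H(Y|Z) - H(X,Y|Z)

H(Z) = 0.8113
H(X,Z) = 1.5488 → H(X|Z) = 0.7375
H(Y,Z) = 1.7962 → H(Y|Z) = 0.9849
H(X,Y,Z) = 2.5306 → H(X,Y|Z) = 1.7194

I(X;Y|Z) = 0.7375 + 0.9849 - 1.7194 = 0.0031 bits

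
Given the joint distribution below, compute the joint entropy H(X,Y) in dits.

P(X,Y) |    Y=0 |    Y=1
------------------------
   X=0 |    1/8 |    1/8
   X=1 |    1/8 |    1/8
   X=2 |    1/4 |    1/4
0.7526 dits

Joint entropy is H(X,Y) = -Σ_{x,y} p(x,y) log p(x,y).

Summing over all non-zero entries:
H(X,Y) = -[1/8·log_10(1/8) + 1/8·log_10(1/8) + 1/8·log_10(1/8) + 1/8·log_10(1/8) + 1/4·log_10(1/4) + 1/4·log_10(1/4)]
H(X,Y) = 0.7526 dits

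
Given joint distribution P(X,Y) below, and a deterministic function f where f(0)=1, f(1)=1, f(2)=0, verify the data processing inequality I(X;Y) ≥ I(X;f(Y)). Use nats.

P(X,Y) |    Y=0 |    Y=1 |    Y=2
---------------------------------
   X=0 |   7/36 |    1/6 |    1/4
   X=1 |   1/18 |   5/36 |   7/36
I(X;Y) = 0.0207, I(X;f(Y)) = 0.0040, inequality holds: 0.0207 ≥ 0.0040

Data Processing Inequality: For any Markov chain X → Y → Z, we have I(X;Y) ≥ I(X;Z).

Here Z = f(Y) is a deterministic function of Y, forming X → Y → Z.

Original I(X;Y) = 0.0207 nats

After applying f:
P(X,Z) where Z=f(Y):
- P(X,Z=0) = P(X,Y=2)
- P(X,Z=1) = P(X,Y=0) + P(X,Y=1)

I(X;Z) = I(X;f(Y)) = 0.0040 nats

Verification: 0.0207 ≥ 0.0040 ✓

Information cannot be created by processing; the function f can only lose information about X.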